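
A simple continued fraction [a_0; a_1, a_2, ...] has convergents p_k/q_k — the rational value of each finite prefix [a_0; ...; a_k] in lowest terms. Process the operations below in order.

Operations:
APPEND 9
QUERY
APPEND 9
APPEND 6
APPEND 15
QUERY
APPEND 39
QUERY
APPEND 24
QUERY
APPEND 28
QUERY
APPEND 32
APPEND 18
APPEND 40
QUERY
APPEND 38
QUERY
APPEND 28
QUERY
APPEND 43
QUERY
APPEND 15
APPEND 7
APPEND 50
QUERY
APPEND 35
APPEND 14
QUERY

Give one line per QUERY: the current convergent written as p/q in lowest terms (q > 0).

APPEND 9: p_0 = 9·1 + 0 = 9, q_0 = 9·0 + 1 = 1 → 9/1
APPEND 9: p_1 = 9·9 + 1 = 82, q_1 = 9·1 + 0 = 9 → 82/9
APPEND 6: p_2 = 6·82 + 9 = 501, q_2 = 6·9 + 1 = 55 → 501/55
APPEND 15: p_3 = 15·501 + 82 = 7597, q_3 = 15·55 + 9 = 834 → 7597/834
APPEND 39: p_4 = 39·7597 + 501 = 296784, q_4 = 39·834 + 55 = 32581 → 296784/32581
APPEND 24: p_5 = 24·296784 + 7597 = 7130413, q_5 = 24·32581 + 834 = 782778 → 7130413/782778
APPEND 28: p_6 = 28·7130413 + 296784 = 199948348, q_6 = 28·782778 + 32581 = 21950365 → 199948348/21950365
APPEND 32: p_7 = 32·199948348 + 7130413 = 6405477549, q_7 = 32·21950365 + 782778 = 703194458 → 6405477549/703194458
APPEND 18: p_8 = 18·6405477549 + 199948348 = 115498544230, q_8 = 18·703194458 + 21950365 = 12679450609 → 115498544230/12679450609
APPEND 40: p_9 = 40·115498544230 + 6405477549 = 4626347246749, q_9 = 40·12679450609 + 703194458 = 507881218818 → 4626347246749/507881218818
APPEND 38: p_10 = 38·4626347246749 + 115498544230 = 175916693920692, q_10 = 38·507881218818 + 12679450609 = 19312165765693 → 175916693920692/19312165765693
APPEND 28: p_11 = 28·175916693920692 + 4626347246749 = 4930293777026125, q_11 = 28·19312165765693 + 507881218818 = 541248522658222 → 4930293777026125/541248522658222
APPEND 43: p_12 = 43·4930293777026125 + 175916693920692 = 212178549106044067, q_12 = 43·541248522658222 + 19312165765693 = 23292998640069239 → 212178549106044067/23292998640069239
APPEND 15: p_13 = 15·212178549106044067 + 4930293777026125 = 3187608530367687130, q_13 = 15·23292998640069239 + 541248522658222 = 349936228123696807 → 3187608530367687130/349936228123696807
APPEND 7: p_14 = 7·3187608530367687130 + 212178549106044067 = 22525438261679853977, q_14 = 7·349936228123696807 + 23292998640069239 = 2472846595505946888 → 22525438261679853977/2472846595505946888
APPEND 50: p_15 = 50·22525438261679853977 + 3187608530367687130 = 1129459521614360385980, q_15 = 50·2472846595505946888 + 349936228123696807 = 123992266003421041207 → 1129459521614360385980/123992266003421041207
APPEND 35: p_16 = 35·1129459521614360385980 + 22525438261679853977 = 39553608694764293363277, q_16 = 35·123992266003421041207 + 2472846595505946888 = 4342202156715242389133 → 39553608694764293363277/4342202156715242389133
APPEND 14: p_17 = 14·39553608694764293363277 + 1129459521614360385980 = 554879981248314467471858, q_17 = 14·4342202156715242389133 + 123992266003421041207 = 60914822460016814489069 → 554879981248314467471858/60914822460016814489069

9/1
7597/834
296784/32581
7130413/782778
199948348/21950365
4626347246749/507881218818
175916693920692/19312165765693
4930293777026125/541248522658222
212178549106044067/23292998640069239
1129459521614360385980/123992266003421041207
554879981248314467471858/60914822460016814489069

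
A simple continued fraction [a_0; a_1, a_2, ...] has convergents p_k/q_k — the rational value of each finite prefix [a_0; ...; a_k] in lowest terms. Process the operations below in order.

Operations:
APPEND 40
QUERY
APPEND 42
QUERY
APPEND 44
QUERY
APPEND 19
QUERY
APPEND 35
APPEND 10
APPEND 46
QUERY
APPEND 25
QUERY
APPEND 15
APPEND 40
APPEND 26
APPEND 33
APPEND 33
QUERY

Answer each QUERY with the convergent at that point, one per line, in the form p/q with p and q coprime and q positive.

40/1
1681/42
74004/1849
1407757/35173
22813031861/569986702
570820659272/14262031763
9768981383983709866/244079327766835069

APPEND 40: p_0 = 40·1 + 0 = 40, q_0 = 40·0 + 1 = 1 → 40/1
APPEND 42: p_1 = 42·40 + 1 = 1681, q_1 = 42·1 + 0 = 42 → 1681/42
APPEND 44: p_2 = 44·1681 + 40 = 74004, q_2 = 44·42 + 1 = 1849 → 74004/1849
APPEND 19: p_3 = 19·74004 + 1681 = 1407757, q_3 = 19·1849 + 42 = 35173 → 1407757/35173
APPEND 35: p_4 = 35·1407757 + 74004 = 49345499, q_4 = 35·35173 + 1849 = 1232904 → 49345499/1232904
APPEND 10: p_5 = 10·49345499 + 1407757 = 494862747, q_5 = 10·1232904 + 35173 = 12364213 → 494862747/12364213
APPEND 46: p_6 = 46·494862747 + 49345499 = 22813031861, q_6 = 46·12364213 + 1232904 = 569986702 → 22813031861/569986702
APPEND 25: p_7 = 25·22813031861 + 494862747 = 570820659272, q_7 = 25·569986702 + 12364213 = 14262031763 → 570820659272/14262031763
APPEND 15: p_8 = 15·570820659272 + 22813031861 = 8585122920941, q_8 = 15·14262031763 + 569986702 = 214500463147 → 8585122920941/214500463147
APPEND 40: p_9 = 40·8585122920941 + 570820659272 = 343975737496912, q_9 = 40·214500463147 + 14262031763 = 8594280557643 → 343975737496912/8594280557643
APPEND 26: p_10 = 26·343975737496912 + 8585122920941 = 8951954297840653, q_10 = 26·8594280557643 + 214500463147 = 223665794961865 → 8951954297840653/223665794961865
APPEND 33: p_11 = 33·8951954297840653 + 343975737496912 = 295758467566238461, q_11 = 33·223665794961865 + 8594280557643 = 7389565514299188 → 295758467566238461/7389565514299188
APPEND 33: p_12 = 33·295758467566238461 + 8951954297840653 = 9768981383983709866, q_12 = 33·7389565514299188 + 223665794961865 = 244079327766835069 → 9768981383983709866/244079327766835069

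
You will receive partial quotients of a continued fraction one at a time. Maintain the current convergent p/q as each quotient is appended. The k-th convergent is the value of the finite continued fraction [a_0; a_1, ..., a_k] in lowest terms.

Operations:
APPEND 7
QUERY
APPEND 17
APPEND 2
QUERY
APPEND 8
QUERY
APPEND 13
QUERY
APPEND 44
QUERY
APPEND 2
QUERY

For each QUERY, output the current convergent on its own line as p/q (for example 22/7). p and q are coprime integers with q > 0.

APPEND 7: p_0 = 7·1 + 0 = 7, q_0 = 7·0 + 1 = 1 → 7/1
APPEND 17: p_1 = 17·7 + 1 = 120, q_1 = 17·1 + 0 = 17 → 120/17
APPEND 2: p_2 = 2·120 + 7 = 247, q_2 = 2·17 + 1 = 35 → 247/35
APPEND 8: p_3 = 8·247 + 120 = 2096, q_3 = 8·35 + 17 = 297 → 2096/297
APPEND 13: p_4 = 13·2096 + 247 = 27495, q_4 = 13·297 + 35 = 3896 → 27495/3896
APPEND 44: p_5 = 44·27495 + 2096 = 1211876, q_5 = 44·3896 + 297 = 171721 → 1211876/171721
APPEND 2: p_6 = 2·1211876 + 27495 = 2451247, q_6 = 2·171721 + 3896 = 347338 → 2451247/347338

7/1
247/35
2096/297
27495/3896
1211876/171721
2451247/347338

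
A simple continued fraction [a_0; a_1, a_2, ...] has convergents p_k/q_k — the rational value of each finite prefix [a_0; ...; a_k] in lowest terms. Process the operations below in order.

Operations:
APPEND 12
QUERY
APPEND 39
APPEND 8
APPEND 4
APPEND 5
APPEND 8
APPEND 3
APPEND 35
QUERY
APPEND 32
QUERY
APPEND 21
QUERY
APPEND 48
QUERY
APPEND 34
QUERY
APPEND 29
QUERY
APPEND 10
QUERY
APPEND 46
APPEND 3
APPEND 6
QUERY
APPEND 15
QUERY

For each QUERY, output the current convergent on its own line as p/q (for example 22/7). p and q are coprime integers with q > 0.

12/1
73512137/6112990
2354469684/195788753
49517375501/4117676803
2379188493732/197844275297
80941926162389/6730823036901
2349695047203013/195391712345426
23577892398192519/1960647946491161
20793189516306273967/1729082635446784774
315182218873084478685/26209355771401079267

APPEND 12: p_0 = 12·1 + 0 = 12, q_0 = 12·0 + 1 = 1 → 12/1
APPEND 39: p_1 = 39·12 + 1 = 469, q_1 = 39·1 + 0 = 39 → 469/39
APPEND 8: p_2 = 8·469 + 12 = 3764, q_2 = 8·39 + 1 = 313 → 3764/313
APPEND 4: p_3 = 4·3764 + 469 = 15525, q_3 = 4·313 + 39 = 1291 → 15525/1291
APPEND 5: p_4 = 5·15525 + 3764 = 81389, q_4 = 5·1291 + 313 = 6768 → 81389/6768
APPEND 8: p_5 = 8·81389 + 15525 = 666637, q_5 = 8·6768 + 1291 = 55435 → 666637/55435
APPEND 3: p_6 = 3·666637 + 81389 = 2081300, q_6 = 3·55435 + 6768 = 173073 → 2081300/173073
APPEND 35: p_7 = 35·2081300 + 666637 = 73512137, q_7 = 35·173073 + 55435 = 6112990 → 73512137/6112990
APPEND 32: p_8 = 32·73512137 + 2081300 = 2354469684, q_8 = 32·6112990 + 173073 = 195788753 → 2354469684/195788753
APPEND 21: p_9 = 21·2354469684 + 73512137 = 49517375501, q_9 = 21·195788753 + 6112990 = 4117676803 → 49517375501/4117676803
APPEND 48: p_10 = 48·49517375501 + 2354469684 = 2379188493732, q_10 = 48·4117676803 + 195788753 = 197844275297 → 2379188493732/197844275297
APPEND 34: p_11 = 34·2379188493732 + 49517375501 = 80941926162389, q_11 = 34·197844275297 + 4117676803 = 6730823036901 → 80941926162389/6730823036901
APPEND 29: p_12 = 29·80941926162389 + 2379188493732 = 2349695047203013, q_12 = 29·6730823036901 + 197844275297 = 195391712345426 → 2349695047203013/195391712345426
APPEND 10: p_13 = 10·2349695047203013 + 80941926162389 = 23577892398192519, q_13 = 10·195391712345426 + 6730823036901 = 1960647946491161 → 23577892398192519/1960647946491161
APPEND 46: p_14 = 46·23577892398192519 + 2349695047203013 = 1086932745364058887, q_14 = 46·1960647946491161 + 195391712345426 = 90385197250938832 → 1086932745364058887/90385197250938832
APPEND 3: p_15 = 3·1086932745364058887 + 23577892398192519 = 3284376128490369180, q_15 = 3·90385197250938832 + 1960647946491161 = 273116239699307657 → 3284376128490369180/273116239699307657
APPEND 6: p_16 = 6·3284376128490369180 + 1086932745364058887 = 20793189516306273967, q_16 = 6·273116239699307657 + 90385197250938832 = 1729082635446784774 → 20793189516306273967/1729082635446784774
APPEND 15: p_17 = 15·20793189516306273967 + 3284376128490369180 = 315182218873084478685, q_17 = 15·1729082635446784774 + 273116239699307657 = 26209355771401079267 → 315182218873084478685/26209355771401079267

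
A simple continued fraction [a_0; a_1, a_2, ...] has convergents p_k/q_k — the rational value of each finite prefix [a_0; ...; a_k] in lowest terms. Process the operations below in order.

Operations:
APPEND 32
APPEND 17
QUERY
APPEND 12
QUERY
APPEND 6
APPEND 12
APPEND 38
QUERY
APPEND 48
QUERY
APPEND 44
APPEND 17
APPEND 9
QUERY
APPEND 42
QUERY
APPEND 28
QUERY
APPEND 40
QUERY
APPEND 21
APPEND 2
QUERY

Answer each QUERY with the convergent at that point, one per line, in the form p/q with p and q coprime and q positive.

APPEND 32: p_0 = 32·1 + 0 = 32, q_0 = 32·0 + 1 = 1 → 32/1
APPEND 17: p_1 = 17·32 + 1 = 545, q_1 = 17·1 + 0 = 17 → 545/17
APPEND 12: p_2 = 12·545 + 32 = 6572, q_2 = 12·17 + 1 = 205 → 6572/205
APPEND 6: p_3 = 6·6572 + 545 = 39977, q_3 = 6·205 + 17 = 1247 → 39977/1247
APPEND 12: p_4 = 12·39977 + 6572 = 486296, q_4 = 12·1247 + 205 = 15169 → 486296/15169
APPEND 38: p_5 = 38·486296 + 39977 = 18519225, q_5 = 38·15169 + 1247 = 577669 → 18519225/577669
APPEND 48: p_6 = 48·18519225 + 486296 = 889409096, q_6 = 48·577669 + 15169 = 27743281 → 889409096/27743281
APPEND 44: p_7 = 44·889409096 + 18519225 = 39152519449, q_7 = 44·27743281 + 577669 = 1221282033 → 39152519449/1221282033
APPEND 17: p_8 = 17·39152519449 + 889409096 = 666482239729, q_8 = 17·1221282033 + 27743281 = 20789537842 → 666482239729/20789537842
APPEND 9: p_9 = 9·666482239729 + 39152519449 = 6037492677010, q_9 = 9·20789537842 + 1221282033 = 188327122611 → 6037492677010/188327122611
APPEND 42: p_10 = 42·6037492677010 + 666482239729 = 254241174674149, q_10 = 42·188327122611 + 20789537842 = 7930528687504 → 254241174674149/7930528687504
APPEND 28: p_11 = 28·254241174674149 + 6037492677010 = 7124790383553182, q_11 = 28·7930528687504 + 188327122611 = 222243130372723 → 7124790383553182/222243130372723
APPEND 40: p_12 = 40·7124790383553182 + 254241174674149 = 285245856516801429, q_12 = 40·222243130372723 + 7930528687504 = 8897655743596424 → 285245856516801429/8897655743596424
APPEND 21: p_13 = 21·285245856516801429 + 7124790383553182 = 5997287777236383191, q_13 = 21·8897655743596424 + 222243130372723 = 187073013745897627 → 5997287777236383191/187073013745897627
APPEND 2: p_14 = 2·5997287777236383191 + 285245856516801429 = 12279821410989567811, q_14 = 2·187073013745897627 + 8897655743596424 = 383043683235391678 → 12279821410989567811/383043683235391678

545/17
6572/205
18519225/577669
889409096/27743281
6037492677010/188327122611
254241174674149/7930528687504
7124790383553182/222243130372723
285245856516801429/8897655743596424
12279821410989567811/383043683235391678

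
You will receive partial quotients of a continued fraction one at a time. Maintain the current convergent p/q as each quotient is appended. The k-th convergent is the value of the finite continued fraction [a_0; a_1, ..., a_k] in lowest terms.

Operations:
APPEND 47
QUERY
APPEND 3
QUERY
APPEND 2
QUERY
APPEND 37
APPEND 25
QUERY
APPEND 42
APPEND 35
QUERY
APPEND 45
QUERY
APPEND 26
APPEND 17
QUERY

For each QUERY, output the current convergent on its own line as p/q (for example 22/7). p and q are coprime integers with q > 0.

47/1
142/3
331/7
310056/6557
456525991/9654517
20556704336/434728921
9114380962695/192749038792

APPEND 47: p_0 = 47·1 + 0 = 47, q_0 = 47·0 + 1 = 1 → 47/1
APPEND 3: p_1 = 3·47 + 1 = 142, q_1 = 3·1 + 0 = 3 → 142/3
APPEND 2: p_2 = 2·142 + 47 = 331, q_2 = 2·3 + 1 = 7 → 331/7
APPEND 37: p_3 = 37·331 + 142 = 12389, q_3 = 37·7 + 3 = 262 → 12389/262
APPEND 25: p_4 = 25·12389 + 331 = 310056, q_4 = 25·262 + 7 = 6557 → 310056/6557
APPEND 42: p_5 = 42·310056 + 12389 = 13034741, q_5 = 42·6557 + 262 = 275656 → 13034741/275656
APPEND 35: p_6 = 35·13034741 + 310056 = 456525991, q_6 = 35·275656 + 6557 = 9654517 → 456525991/9654517
APPEND 45: p_7 = 45·456525991 + 13034741 = 20556704336, q_7 = 45·9654517 + 275656 = 434728921 → 20556704336/434728921
APPEND 26: p_8 = 26·20556704336 + 456525991 = 534930838727, q_8 = 26·434728921 + 9654517 = 11312606463 → 534930838727/11312606463
APPEND 17: p_9 = 17·534930838727 + 20556704336 = 9114380962695, q_9 = 17·11312606463 + 434728921 = 192749038792 → 9114380962695/192749038792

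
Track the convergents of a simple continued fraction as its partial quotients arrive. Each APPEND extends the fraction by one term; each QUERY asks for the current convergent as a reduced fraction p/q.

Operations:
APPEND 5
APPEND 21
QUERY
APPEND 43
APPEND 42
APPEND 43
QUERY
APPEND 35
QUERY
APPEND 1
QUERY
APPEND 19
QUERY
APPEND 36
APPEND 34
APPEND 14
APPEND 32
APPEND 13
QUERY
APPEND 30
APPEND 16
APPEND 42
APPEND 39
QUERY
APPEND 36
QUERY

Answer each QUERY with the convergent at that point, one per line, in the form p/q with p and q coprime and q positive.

APPEND 5: p_0 = 5·1 + 0 = 5, q_0 = 5·0 + 1 = 1 → 5/1
APPEND 21: p_1 = 21·5 + 1 = 106, q_1 = 21·1 + 0 = 21 → 106/21
APPEND 43: p_2 = 43·106 + 5 = 4563, q_2 = 43·21 + 1 = 904 → 4563/904
APPEND 42: p_3 = 42·4563 + 106 = 191752, q_3 = 42·904 + 21 = 37989 → 191752/37989
APPEND 43: p_4 = 43·191752 + 4563 = 8249899, q_4 = 43·37989 + 904 = 1634431 → 8249899/1634431
APPEND 35: p_5 = 35·8249899 + 191752 = 288938217, q_5 = 35·1634431 + 37989 = 57243074 → 288938217/57243074
APPEND 1: p_6 = 1·288938217 + 8249899 = 297188116, q_6 = 1·57243074 + 1634431 = 58877505 → 297188116/58877505
APPEND 19: p_7 = 19·297188116 + 288938217 = 5935512421, q_7 = 19·58877505 + 57243074 = 1175915669 → 5935512421/1175915669
APPEND 36: p_8 = 36·5935512421 + 297188116 = 213975635272, q_8 = 36·1175915669 + 58877505 = 42391841589 → 213975635272/42391841589
APPEND 34: p_9 = 34·213975635272 + 5935512421 = 7281107111669, q_9 = 34·42391841589 + 1175915669 = 1442498529695 → 7281107111669/1442498529695
APPEND 14: p_10 = 14·7281107111669 + 213975635272 = 102149475198638, q_10 = 14·1442498529695 + 42391841589 = 20237371257319 → 102149475198638/20237371257319
APPEND 32: p_11 = 32·102149475198638 + 7281107111669 = 3276064313468085, q_11 = 32·20237371257319 + 1442498529695 = 649038378763903 → 3276064313468085/649038378763903
APPEND 13: p_12 = 13·3276064313468085 + 102149475198638 = 42690985550283743, q_12 = 13·649038378763903 + 20237371257319 = 8457736295188058 → 42690985550283743/8457736295188058
APPEND 30: p_13 = 30·42690985550283743 + 3276064313468085 = 1284005630821980375, q_13 = 30·8457736295188058 + 649038378763903 = 254381127234405643 → 1284005630821980375/254381127234405643
APPEND 16: p_14 = 16·1284005630821980375 + 42690985550283743 = 20586781078701969743, q_14 = 16·254381127234405643 + 8457736295188058 = 4078555772045678346 → 20586781078701969743/4078555772045678346
APPEND 42: p_15 = 42·20586781078701969743 + 1284005630821980375 = 865928810936304709581, q_15 = 42·4078555772045678346 + 254381127234405643 = 171553723553152896175 → 865928810936304709581/171553723553152896175
APPEND 39: p_16 = 39·865928810936304709581 + 20586781078701969743 = 33791810407594585643402, q_16 = 39·171553723553152896175 + 4078555772045678346 = 6694673774345008629171 → 33791810407594585643402/6694673774345008629171
APPEND 36: p_17 = 36·33791810407594585643402 + 865928810936304709581 = 1217371103484341387872053, q_17 = 36·6694673774345008629171 + 171553723553152896175 = 241179809599973463546331 → 1217371103484341387872053/241179809599973463546331

106/21
8249899/1634431
288938217/57243074
297188116/58877505
5935512421/1175915669
42690985550283743/8457736295188058
33791810407594585643402/6694673774345008629171
1217371103484341387872053/241179809599973463546331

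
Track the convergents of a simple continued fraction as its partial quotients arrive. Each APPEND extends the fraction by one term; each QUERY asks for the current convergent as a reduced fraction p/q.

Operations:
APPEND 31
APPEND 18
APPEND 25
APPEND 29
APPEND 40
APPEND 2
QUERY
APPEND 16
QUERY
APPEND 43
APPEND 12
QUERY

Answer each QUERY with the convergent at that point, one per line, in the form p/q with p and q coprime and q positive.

32973385/1061759
543857486/17512475
281570000882/9066690683

APPEND 31: p_0 = 31·1 + 0 = 31, q_0 = 31·0 + 1 = 1 → 31/1
APPEND 18: p_1 = 18·31 + 1 = 559, q_1 = 18·1 + 0 = 18 → 559/18
APPEND 25: p_2 = 25·559 + 31 = 14006, q_2 = 25·18 + 1 = 451 → 14006/451
APPEND 29: p_3 = 29·14006 + 559 = 406733, q_3 = 29·451 + 18 = 13097 → 406733/13097
APPEND 40: p_4 = 40·406733 + 14006 = 16283326, q_4 = 40·13097 + 451 = 524331 → 16283326/524331
APPEND 2: p_5 = 2·16283326 + 406733 = 32973385, q_5 = 2·524331 + 13097 = 1061759 → 32973385/1061759
APPEND 16: p_6 = 16·32973385 + 16283326 = 543857486, q_6 = 16·1061759 + 524331 = 17512475 → 543857486/17512475
APPEND 43: p_7 = 43·543857486 + 32973385 = 23418845283, q_7 = 43·17512475 + 1061759 = 754098184 → 23418845283/754098184
APPEND 12: p_8 = 12·23418845283 + 543857486 = 281570000882, q_8 = 12·754098184 + 17512475 = 9066690683 → 281570000882/9066690683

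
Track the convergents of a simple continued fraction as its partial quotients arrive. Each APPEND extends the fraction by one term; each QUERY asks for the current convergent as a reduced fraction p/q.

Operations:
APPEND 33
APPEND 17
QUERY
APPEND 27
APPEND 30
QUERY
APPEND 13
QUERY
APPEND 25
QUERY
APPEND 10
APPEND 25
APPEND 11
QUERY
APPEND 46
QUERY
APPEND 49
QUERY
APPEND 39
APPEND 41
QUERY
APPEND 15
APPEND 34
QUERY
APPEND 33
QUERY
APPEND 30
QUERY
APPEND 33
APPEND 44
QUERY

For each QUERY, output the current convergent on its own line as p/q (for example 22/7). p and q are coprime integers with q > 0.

562/17
456772/13817
5953243/180081
149287847/4515842
415319719105/12563100538
19142327159502/579040603115
938389350534703/28385552653173
1502207796269064382/45440624909804515
768873139011424338448/23257818259108720473
25395383320648037147433/768190719539828920196
762630372758452538761438/23068979404453976326353
1109219328484140052454856466/33553027466331380074679533

APPEND 33: p_0 = 33·1 + 0 = 33, q_0 = 33·0 + 1 = 1 → 33/1
APPEND 17: p_1 = 17·33 + 1 = 562, q_1 = 17·1 + 0 = 17 → 562/17
APPEND 27: p_2 = 27·562 + 33 = 15207, q_2 = 27·17 + 1 = 460 → 15207/460
APPEND 30: p_3 = 30·15207 + 562 = 456772, q_3 = 30·460 + 17 = 13817 → 456772/13817
APPEND 13: p_4 = 13·456772 + 15207 = 5953243, q_4 = 13·13817 + 460 = 180081 → 5953243/180081
APPEND 25: p_5 = 25·5953243 + 456772 = 149287847, q_5 = 25·180081 + 13817 = 4515842 → 149287847/4515842
APPEND 10: p_6 = 10·149287847 + 5953243 = 1498831713, q_6 = 10·4515842 + 180081 = 45338501 → 1498831713/45338501
APPEND 25: p_7 = 25·1498831713 + 149287847 = 37620080672, q_7 = 25·45338501 + 4515842 = 1137978367 → 37620080672/1137978367
APPEND 11: p_8 = 11·37620080672 + 1498831713 = 415319719105, q_8 = 11·1137978367 + 45338501 = 12563100538 → 415319719105/12563100538
APPEND 46: p_9 = 46·415319719105 + 37620080672 = 19142327159502, q_9 = 46·12563100538 + 1137978367 = 579040603115 → 19142327159502/579040603115
APPEND 49: p_10 = 49·19142327159502 + 415319719105 = 938389350534703, q_10 = 49·579040603115 + 12563100538 = 28385552653173 → 938389350534703/28385552653173
APPEND 39: p_11 = 39·938389350534703 + 19142327159502 = 36616326998012919, q_11 = 39·28385552653173 + 579040603115 = 1107615594076862 → 36616326998012919/1107615594076862
APPEND 41: p_12 = 41·36616326998012919 + 938389350534703 = 1502207796269064382, q_12 = 41·1107615594076862 + 28385552653173 = 45440624909804515 → 1502207796269064382/45440624909804515
APPEND 15: p_13 = 15·1502207796269064382 + 36616326998012919 = 22569733271033978649, q_13 = 15·45440624909804515 + 1107615594076862 = 682716989241144587 → 22569733271033978649/682716989241144587
APPEND 34: p_14 = 34·22569733271033978649 + 1502207796269064382 = 768873139011424338448, q_14 = 34·682716989241144587 + 45440624909804515 = 23257818259108720473 → 768873139011424338448/23257818259108720473
APPEND 33: p_15 = 33·768873139011424338448 + 22569733271033978649 = 25395383320648037147433, q_15 = 33·23257818259108720473 + 682716989241144587 = 768190719539828920196 → 25395383320648037147433/768190719539828920196
APPEND 30: p_16 = 30·25395383320648037147433 + 768873139011424338448 = 762630372758452538761438, q_16 = 30·768190719539828920196 + 23257818259108720473 = 23068979404453976326353 → 762630372758452538761438/23068979404453976326353
APPEND 33: p_17 = 33·762630372758452538761438 + 25395383320648037147433 = 25192197684349581816274887, q_17 = 33·23068979404453976326353 + 768190719539828920196 = 762044511066521047689845 → 25192197684349581816274887/762044511066521047689845
APPEND 44: p_18 = 44·25192197684349581816274887 + 762630372758452538761438 = 1109219328484140052454856466, q_18 = 44·762044511066521047689845 + 23068979404453976326353 = 33553027466331380074679533 → 1109219328484140052454856466/33553027466331380074679533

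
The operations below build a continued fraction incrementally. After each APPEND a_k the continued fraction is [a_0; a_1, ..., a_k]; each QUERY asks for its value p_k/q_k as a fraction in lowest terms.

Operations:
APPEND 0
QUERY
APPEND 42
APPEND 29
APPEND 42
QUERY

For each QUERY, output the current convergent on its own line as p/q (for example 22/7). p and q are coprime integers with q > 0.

APPEND 0: p_0 = 0·1 + 0 = 0, q_0 = 0·0 + 1 = 1 → 0/1
APPEND 42: p_1 = 42·0 + 1 = 1, q_1 = 42·1 + 0 = 42 → 1/42
APPEND 29: p_2 = 29·1 + 0 = 29, q_2 = 29·42 + 1 = 1219 → 29/1219
APPEND 42: p_3 = 42·29 + 1 = 1219, q_3 = 42·1219 + 42 = 51240 → 1219/51240

0/1
1219/51240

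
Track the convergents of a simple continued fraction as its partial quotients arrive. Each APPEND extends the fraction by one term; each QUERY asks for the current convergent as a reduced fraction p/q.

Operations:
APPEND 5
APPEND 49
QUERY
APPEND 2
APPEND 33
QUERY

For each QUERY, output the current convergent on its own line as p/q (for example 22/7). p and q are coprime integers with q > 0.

246/49
16647/3316

APPEND 5: p_0 = 5·1 + 0 = 5, q_0 = 5·0 + 1 = 1 → 5/1
APPEND 49: p_1 = 49·5 + 1 = 246, q_1 = 49·1 + 0 = 49 → 246/49
APPEND 2: p_2 = 2·246 + 5 = 497, q_2 = 2·49 + 1 = 99 → 497/99
APPEND 33: p_3 = 33·497 + 246 = 16647, q_3 = 33·99 + 49 = 3316 → 16647/3316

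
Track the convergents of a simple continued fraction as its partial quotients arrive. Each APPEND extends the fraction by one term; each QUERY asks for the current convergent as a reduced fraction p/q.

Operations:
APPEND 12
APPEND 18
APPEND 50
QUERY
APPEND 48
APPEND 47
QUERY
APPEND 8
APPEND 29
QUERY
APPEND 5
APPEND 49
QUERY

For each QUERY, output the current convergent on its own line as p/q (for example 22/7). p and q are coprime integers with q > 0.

10862/901
24525733/2034403
5729621986/475270613
1419126653949/117716176808

APPEND 12: p_0 = 12·1 + 0 = 12, q_0 = 12·0 + 1 = 1 → 12/1
APPEND 18: p_1 = 18·12 + 1 = 217, q_1 = 18·1 + 0 = 18 → 217/18
APPEND 50: p_2 = 50·217 + 12 = 10862, q_2 = 50·18 + 1 = 901 → 10862/901
APPEND 48: p_3 = 48·10862 + 217 = 521593, q_3 = 48·901 + 18 = 43266 → 521593/43266
APPEND 47: p_4 = 47·521593 + 10862 = 24525733, q_4 = 47·43266 + 901 = 2034403 → 24525733/2034403
APPEND 8: p_5 = 8·24525733 + 521593 = 196727457, q_5 = 8·2034403 + 43266 = 16318490 → 196727457/16318490
APPEND 29: p_6 = 29·196727457 + 24525733 = 5729621986, q_6 = 29·16318490 + 2034403 = 475270613 → 5729621986/475270613
APPEND 5: p_7 = 5·5729621986 + 196727457 = 28844837387, q_7 = 5·475270613 + 16318490 = 2392671555 → 28844837387/2392671555
APPEND 49: p_8 = 49·28844837387 + 5729621986 = 1419126653949, q_8 = 49·2392671555 + 475270613 = 117716176808 → 1419126653949/117716176808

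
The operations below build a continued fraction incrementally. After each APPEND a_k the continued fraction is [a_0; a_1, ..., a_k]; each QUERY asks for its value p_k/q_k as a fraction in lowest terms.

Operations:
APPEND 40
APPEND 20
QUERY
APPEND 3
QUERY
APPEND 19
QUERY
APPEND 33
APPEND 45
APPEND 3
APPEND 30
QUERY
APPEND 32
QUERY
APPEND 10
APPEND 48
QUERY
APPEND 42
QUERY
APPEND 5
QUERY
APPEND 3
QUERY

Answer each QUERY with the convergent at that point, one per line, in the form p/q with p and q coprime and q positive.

APPEND 40: p_0 = 40·1 + 0 = 40, q_0 = 40·0 + 1 = 1 → 40/1
APPEND 20: p_1 = 20·40 + 1 = 801, q_1 = 20·1 + 0 = 20 → 801/20
APPEND 3: p_2 = 3·801 + 40 = 2443, q_2 = 3·20 + 1 = 61 → 2443/61
APPEND 19: p_3 = 19·2443 + 801 = 47218, q_3 = 19·61 + 20 = 1179 → 47218/1179
APPEND 33: p_4 = 33·47218 + 2443 = 1560637, q_4 = 33·1179 + 61 = 38968 → 1560637/38968
APPEND 45: p_5 = 45·1560637 + 47218 = 70275883, q_5 = 45·38968 + 1179 = 1754739 → 70275883/1754739
APPEND 3: p_6 = 3·70275883 + 1560637 = 212388286, q_6 = 3·1754739 + 38968 = 5303185 → 212388286/5303185
APPEND 30: p_7 = 30·212388286 + 70275883 = 6441924463, q_7 = 30·5303185 + 1754739 = 160850289 → 6441924463/160850289
APPEND 32: p_8 = 32·6441924463 + 212388286 = 206353971102, q_8 = 32·160850289 + 5303185 = 5152512433 → 206353971102/5152512433
APPEND 10: p_9 = 10·206353971102 + 6441924463 = 2069981635483, q_9 = 10·5152512433 + 160850289 = 51685974619 → 2069981635483/51685974619
APPEND 48: p_10 = 48·2069981635483 + 206353971102 = 99565472474286, q_10 = 48·51685974619 + 5152512433 = 2486079294145 → 99565472474286/2486079294145
APPEND 42: p_11 = 42·99565472474286 + 2069981635483 = 4183819825555495, q_11 = 42·2486079294145 + 51685974619 = 104467016328709 → 4183819825555495/104467016328709
APPEND 5: p_12 = 5·4183819825555495 + 99565472474286 = 21018664600251761, q_12 = 5·104467016328709 + 2486079294145 = 524821160937690 → 21018664600251761/524821160937690
APPEND 3: p_13 = 3·21018664600251761 + 4183819825555495 = 67239813626310778, q_13 = 3·524821160937690 + 104467016328709 = 1678930499141779 → 67239813626310778/1678930499141779

801/20
2443/61
47218/1179
6441924463/160850289
206353971102/5152512433
99565472474286/2486079294145
4183819825555495/104467016328709
21018664600251761/524821160937690
67239813626310778/1678930499141779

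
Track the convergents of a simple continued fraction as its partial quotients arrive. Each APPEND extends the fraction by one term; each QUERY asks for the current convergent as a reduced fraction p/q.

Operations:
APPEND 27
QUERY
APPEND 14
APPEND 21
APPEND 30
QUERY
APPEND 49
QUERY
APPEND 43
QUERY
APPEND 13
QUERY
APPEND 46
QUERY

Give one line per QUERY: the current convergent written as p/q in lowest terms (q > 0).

APPEND 27: p_0 = 27·1 + 0 = 27, q_0 = 27·0 + 1 = 1 → 27/1
APPEND 14: p_1 = 14·27 + 1 = 379, q_1 = 14·1 + 0 = 14 → 379/14
APPEND 21: p_2 = 21·379 + 27 = 7986, q_2 = 21·14 + 1 = 295 → 7986/295
APPEND 30: p_3 = 30·7986 + 379 = 239959, q_3 = 30·295 + 14 = 8864 → 239959/8864
APPEND 49: p_4 = 49·239959 + 7986 = 11765977, q_4 = 49·8864 + 295 = 434631 → 11765977/434631
APPEND 43: p_5 = 43·11765977 + 239959 = 506176970, q_5 = 43·434631 + 8864 = 18697997 → 506176970/18697997
APPEND 13: p_6 = 13·506176970 + 11765977 = 6592066587, q_6 = 13·18697997 + 434631 = 243508592 → 6592066587/243508592
APPEND 46: p_7 = 46·6592066587 + 506176970 = 303741239972, q_7 = 46·243508592 + 18697997 = 11220093229 → 303741239972/11220093229

27/1
239959/8864
11765977/434631
506176970/18697997
6592066587/243508592
303741239972/11220093229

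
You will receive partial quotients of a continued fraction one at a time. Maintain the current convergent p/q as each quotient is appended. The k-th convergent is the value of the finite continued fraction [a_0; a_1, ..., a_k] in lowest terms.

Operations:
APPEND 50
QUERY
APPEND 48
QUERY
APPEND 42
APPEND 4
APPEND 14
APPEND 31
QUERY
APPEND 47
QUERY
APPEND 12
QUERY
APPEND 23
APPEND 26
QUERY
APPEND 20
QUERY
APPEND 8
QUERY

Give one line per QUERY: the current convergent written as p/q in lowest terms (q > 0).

50/1
2401/48
179724167/3592987
8452820307/168986030
101613567851/2031425347
61086300470731/1221217419633
1224071574295500/24471240161671
9853658894834731/196991138713001

APPEND 50: p_0 = 50·1 + 0 = 50, q_0 = 50·0 + 1 = 1 → 50/1
APPEND 48: p_1 = 48·50 + 1 = 2401, q_1 = 48·1 + 0 = 48 → 2401/48
APPEND 42: p_2 = 42·2401 + 50 = 100892, q_2 = 42·48 + 1 = 2017 → 100892/2017
APPEND 4: p_3 = 4·100892 + 2401 = 405969, q_3 = 4·2017 + 48 = 8116 → 405969/8116
APPEND 14: p_4 = 14·405969 + 100892 = 5784458, q_4 = 14·8116 + 2017 = 115641 → 5784458/115641
APPEND 31: p_5 = 31·5784458 + 405969 = 179724167, q_5 = 31·115641 + 8116 = 3592987 → 179724167/3592987
APPEND 47: p_6 = 47·179724167 + 5784458 = 8452820307, q_6 = 47·3592987 + 115641 = 168986030 → 8452820307/168986030
APPEND 12: p_7 = 12·8452820307 + 179724167 = 101613567851, q_7 = 12·168986030 + 3592987 = 2031425347 → 101613567851/2031425347
APPEND 23: p_8 = 23·101613567851 + 8452820307 = 2345564880880, q_8 = 23·2031425347 + 168986030 = 46891769011 → 2345564880880/46891769011
APPEND 26: p_9 = 26·2345564880880 + 101613567851 = 61086300470731, q_9 = 26·46891769011 + 2031425347 = 1221217419633 → 61086300470731/1221217419633
APPEND 20: p_10 = 20·61086300470731 + 2345564880880 = 1224071574295500, q_10 = 20·1221217419633 + 46891769011 = 24471240161671 → 1224071574295500/24471240161671
APPEND 8: p_11 = 8·1224071574295500 + 61086300470731 = 9853658894834731, q_11 = 8·24471240161671 + 1221217419633 = 196991138713001 → 9853658894834731/196991138713001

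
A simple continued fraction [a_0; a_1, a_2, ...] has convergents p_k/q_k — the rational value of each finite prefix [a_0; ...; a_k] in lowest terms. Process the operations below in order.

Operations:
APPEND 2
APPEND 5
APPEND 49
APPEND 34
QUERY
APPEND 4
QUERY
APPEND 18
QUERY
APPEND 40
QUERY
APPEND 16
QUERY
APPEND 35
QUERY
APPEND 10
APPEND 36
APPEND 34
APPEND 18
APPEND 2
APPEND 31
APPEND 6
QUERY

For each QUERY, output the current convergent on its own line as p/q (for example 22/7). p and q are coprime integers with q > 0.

APPEND 2: p_0 = 2·1 + 0 = 2, q_0 = 2·0 + 1 = 1 → 2/1
APPEND 5: p_1 = 5·2 + 1 = 11, q_1 = 5·1 + 0 = 5 → 11/5
APPEND 49: p_2 = 49·11 + 2 = 541, q_2 = 49·5 + 1 = 246 → 541/246
APPEND 34: p_3 = 34·541 + 11 = 18405, q_3 = 34·246 + 5 = 8369 → 18405/8369
APPEND 4: p_4 = 4·18405 + 541 = 74161, q_4 = 4·8369 + 246 = 33722 → 74161/33722
APPEND 18: p_5 = 18·74161 + 18405 = 1353303, q_5 = 18·33722 + 8369 = 615365 → 1353303/615365
APPEND 40: p_6 = 40·1353303 + 74161 = 54206281, q_6 = 40·615365 + 33722 = 24648322 → 54206281/24648322
APPEND 16: p_7 = 16·54206281 + 1353303 = 868653799, q_7 = 16·24648322 + 615365 = 394988517 → 868653799/394988517
APPEND 35: p_8 = 35·868653799 + 54206281 = 30457089246, q_8 = 35·394988517 + 24648322 = 13849246417 → 30457089246/13849246417
APPEND 10: p_9 = 10·30457089246 + 868653799 = 305439546259, q_9 = 10·13849246417 + 394988517 = 138887452687 → 305439546259/138887452687
APPEND 36: p_10 = 36·305439546259 + 30457089246 = 11026280754570, q_10 = 36·138887452687 + 13849246417 = 5013797543149 → 11026280754570/5013797543149
APPEND 34: p_11 = 34·11026280754570 + 305439546259 = 375198985201639, q_11 = 34·5013797543149 + 138887452687 = 170608003919753 → 375198985201639/170608003919753
APPEND 18: p_12 = 18·375198985201639 + 11026280754570 = 6764608014384072, q_12 = 18·170608003919753 + 5013797543149 = 3075957868098703 → 6764608014384072/3075957868098703
APPEND 2: p_13 = 2·6764608014384072 + 375198985201639 = 13904415013969783, q_13 = 2·3075957868098703 + 170608003919753 = 6322523740117159 → 13904415013969783/6322523740117159
APPEND 31: p_14 = 31·13904415013969783 + 6764608014384072 = 437801473447447345, q_14 = 31·6322523740117159 + 3075957868098703 = 199074193811730632 → 437801473447447345/199074193811730632
APPEND 6: p_15 = 6·437801473447447345 + 13904415013969783 = 2640713255698653853, q_15 = 6·199074193811730632 + 6322523740117159 = 1200767686610500951 → 2640713255698653853/1200767686610500951

18405/8369
74161/33722
1353303/615365
54206281/24648322
868653799/394988517
30457089246/13849246417
2640713255698653853/1200767686610500951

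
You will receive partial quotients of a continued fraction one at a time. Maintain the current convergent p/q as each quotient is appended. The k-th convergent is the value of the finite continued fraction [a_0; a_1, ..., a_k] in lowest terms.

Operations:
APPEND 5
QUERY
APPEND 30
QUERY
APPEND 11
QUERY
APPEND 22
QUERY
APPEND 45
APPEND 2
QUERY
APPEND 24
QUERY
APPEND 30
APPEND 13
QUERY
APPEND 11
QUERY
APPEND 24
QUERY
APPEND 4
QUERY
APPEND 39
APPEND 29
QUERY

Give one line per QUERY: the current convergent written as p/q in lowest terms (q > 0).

APPEND 5: p_0 = 5·1 + 0 = 5, q_0 = 5·0 + 1 = 1 → 5/1
APPEND 30: p_1 = 30·5 + 1 = 151, q_1 = 30·1 + 0 = 30 → 151/30
APPEND 11: p_2 = 11·151 + 5 = 1666, q_2 = 11·30 + 1 = 331 → 1666/331
APPEND 22: p_3 = 22·1666 + 151 = 36803, q_3 = 22·331 + 30 = 7312 → 36803/7312
APPEND 45: p_4 = 45·36803 + 1666 = 1657801, q_4 = 45·7312 + 331 = 329371 → 1657801/329371
APPEND 2: p_5 = 2·1657801 + 36803 = 3352405, q_5 = 2·329371 + 7312 = 666054 → 3352405/666054
APPEND 24: p_6 = 24·3352405 + 1657801 = 82115521, q_6 = 24·666054 + 329371 = 16314667 → 82115521/16314667
APPEND 30: p_7 = 30·82115521 + 3352405 = 2466818035, q_7 = 30·16314667 + 666054 = 490106064 → 2466818035/490106064
APPEND 13: p_8 = 13·2466818035 + 82115521 = 32150749976, q_8 = 13·490106064 + 16314667 = 6387693499 → 32150749976/6387693499
APPEND 11: p_9 = 11·32150749976 + 2466818035 = 356125067771, q_9 = 11·6387693499 + 490106064 = 70754734553 → 356125067771/70754734553
APPEND 24: p_10 = 24·356125067771 + 32150749976 = 8579152376480, q_10 = 24·70754734553 + 6387693499 = 1704501322771 → 8579152376480/1704501322771
APPEND 4: p_11 = 4·8579152376480 + 356125067771 = 34672734573691, q_11 = 4·1704501322771 + 70754734553 = 6888760025637 → 34672734573691/6888760025637
APPEND 39: p_12 = 39·34672734573691 + 8579152376480 = 1360815800750429, q_12 = 39·6888760025637 + 1704501322771 = 270366142322614 → 1360815800750429/270366142322614
APPEND 29: p_13 = 29·1360815800750429 + 34672734573691 = 39498330956336132, q_13 = 29·270366142322614 + 6888760025637 = 7847506887381443 → 39498330956336132/7847506887381443

5/1
151/30
1666/331
36803/7312
3352405/666054
82115521/16314667
32150749976/6387693499
356125067771/70754734553
8579152376480/1704501322771
34672734573691/6888760025637
39498330956336132/7847506887381443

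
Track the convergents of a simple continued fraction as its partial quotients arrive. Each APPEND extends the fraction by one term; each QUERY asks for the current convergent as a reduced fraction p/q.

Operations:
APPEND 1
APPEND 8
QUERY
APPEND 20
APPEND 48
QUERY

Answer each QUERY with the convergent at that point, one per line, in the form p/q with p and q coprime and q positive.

9/8
8697/7736

APPEND 1: p_0 = 1·1 + 0 = 1, q_0 = 1·0 + 1 = 1 → 1/1
APPEND 8: p_1 = 8·1 + 1 = 9, q_1 = 8·1 + 0 = 8 → 9/8
APPEND 20: p_2 = 20·9 + 1 = 181, q_2 = 20·8 + 1 = 161 → 181/161
APPEND 48: p_3 = 48·181 + 9 = 8697, q_3 = 48·161 + 8 = 7736 → 8697/7736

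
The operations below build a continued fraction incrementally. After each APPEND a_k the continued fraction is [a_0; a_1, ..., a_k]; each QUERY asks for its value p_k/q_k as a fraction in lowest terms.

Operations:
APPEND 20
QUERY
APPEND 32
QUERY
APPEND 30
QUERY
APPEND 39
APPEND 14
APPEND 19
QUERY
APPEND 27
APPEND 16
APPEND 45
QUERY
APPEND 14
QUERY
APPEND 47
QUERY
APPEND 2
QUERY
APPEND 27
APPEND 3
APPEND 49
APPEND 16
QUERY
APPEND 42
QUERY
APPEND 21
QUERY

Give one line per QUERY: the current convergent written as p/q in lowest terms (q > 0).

APPEND 20: p_0 = 20·1 + 0 = 20, q_0 = 20·0 + 1 = 1 → 20/1
APPEND 32: p_1 = 32·20 + 1 = 641, q_1 = 32·1 + 0 = 32 → 641/32
APPEND 30: p_2 = 30·641 + 20 = 19250, q_2 = 30·32 + 1 = 961 → 19250/961
APPEND 39: p_3 = 39·19250 + 641 = 751391, q_3 = 39·961 + 32 = 37511 → 751391/37511
APPEND 14: p_4 = 14·751391 + 19250 = 10538724, q_4 = 14·37511 + 961 = 526115 → 10538724/526115
APPEND 19: p_5 = 19·10538724 + 751391 = 200987147, q_5 = 19·526115 + 37511 = 10033696 → 200987147/10033696
APPEND 27: p_6 = 27·200987147 + 10538724 = 5437191693, q_6 = 27·10033696 + 526115 = 271435907 → 5437191693/271435907
APPEND 16: p_7 = 16·5437191693 + 200987147 = 87196054235, q_7 = 16·271435907 + 10033696 = 4353008208 → 87196054235/4353008208
APPEND 45: p_8 = 45·87196054235 + 5437191693 = 3929259632268, q_8 = 45·4353008208 + 271435907 = 196156805267 → 3929259632268/196156805267
APPEND 14: p_9 = 14·3929259632268 + 87196054235 = 55096830905987, q_9 = 14·196156805267 + 4353008208 = 2750548281946 → 55096830905987/2750548281946
APPEND 47: p_10 = 47·55096830905987 + 3929259632268 = 2593480312213657, q_10 = 47·2750548281946 + 196156805267 = 129471926056729 → 2593480312213657/129471926056729
APPEND 2: p_11 = 2·2593480312213657 + 55096830905987 = 5242057455333301, q_11 = 2·129471926056729 + 2750548281946 = 261694400395404 → 5242057455333301/261694400395404
APPEND 27: p_12 = 27·5242057455333301 + 2593480312213657 = 144129031606212784, q_12 = 27·261694400395404 + 129471926056729 = 7195220736732637 → 144129031606212784/7195220736732637
APPEND 3: p_13 = 3·144129031606212784 + 5242057455333301 = 437629152273971653, q_13 = 3·7195220736732637 + 261694400395404 = 21847356610593315 → 437629152273971653/21847356610593315
APPEND 49: p_14 = 49·437629152273971653 + 144129031606212784 = 21587957493030823781, q_14 = 49·21847356610593315 + 7195220736732637 = 1077715694655805072 → 21587957493030823781/1077715694655805072
APPEND 16: p_15 = 16·21587957493030823781 + 437629152273971653 = 345844949040767152149, q_15 = 16·1077715694655805072 + 21847356610593315 = 17265298471103474467 → 345844949040767152149/17265298471103474467
APPEND 42: p_16 = 42·345844949040767152149 + 21587957493030823781 = 14547075817205251214039, q_16 = 42·17265298471103474467 + 1077715694655805072 = 726220251481001732686 → 14547075817205251214039/726220251481001732686
APPEND 21: p_17 = 21·14547075817205251214039 + 345844949040767152149 = 305834437110351042646968, q_17 = 21·726220251481001732686 + 17265298471103474467 = 15267890579572139860873 → 305834437110351042646968/15267890579572139860873

20/1
641/32
19250/961
200987147/10033696
3929259632268/196156805267
55096830905987/2750548281946
2593480312213657/129471926056729
5242057455333301/261694400395404
345844949040767152149/17265298471103474467
14547075817205251214039/726220251481001732686
305834437110351042646968/15267890579572139860873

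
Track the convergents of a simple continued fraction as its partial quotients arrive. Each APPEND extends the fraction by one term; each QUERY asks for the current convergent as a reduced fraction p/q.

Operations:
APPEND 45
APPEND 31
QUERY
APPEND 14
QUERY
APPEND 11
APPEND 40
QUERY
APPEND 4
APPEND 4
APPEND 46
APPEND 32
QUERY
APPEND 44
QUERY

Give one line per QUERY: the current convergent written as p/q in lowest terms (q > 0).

APPEND 45: p_0 = 45·1 + 0 = 45, q_0 = 45·0 + 1 = 1 → 45/1
APPEND 31: p_1 = 31·45 + 1 = 1396, q_1 = 31·1 + 0 = 31 → 1396/31
APPEND 14: p_2 = 14·1396 + 45 = 19589, q_2 = 14·31 + 1 = 435 → 19589/435
APPEND 11: p_3 = 11·19589 + 1396 = 216875, q_3 = 11·435 + 31 = 4816 → 216875/4816
APPEND 40: p_4 = 40·216875 + 19589 = 8694589, q_4 = 40·4816 + 435 = 193075 → 8694589/193075
APPEND 4: p_5 = 4·8694589 + 216875 = 34995231, q_5 = 4·193075 + 4816 = 777116 → 34995231/777116
APPEND 4: p_6 = 4·34995231 + 8694589 = 148675513, q_6 = 4·777116 + 193075 = 3301539 → 148675513/3301539
APPEND 46: p_7 = 46·148675513 + 34995231 = 6874068829, q_7 = 46·3301539 + 777116 = 152647910 → 6874068829/152647910
APPEND 32: p_8 = 32·6874068829 + 148675513 = 220118878041, q_8 = 32·152647910 + 3301539 = 4888034659 → 220118878041/4888034659
APPEND 44: p_9 = 44·220118878041 + 6874068829 = 9692104702633, q_9 = 44·4888034659 + 152647910 = 215226172906 → 9692104702633/215226172906

1396/31
19589/435
8694589/193075
220118878041/4888034659
9692104702633/215226172906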